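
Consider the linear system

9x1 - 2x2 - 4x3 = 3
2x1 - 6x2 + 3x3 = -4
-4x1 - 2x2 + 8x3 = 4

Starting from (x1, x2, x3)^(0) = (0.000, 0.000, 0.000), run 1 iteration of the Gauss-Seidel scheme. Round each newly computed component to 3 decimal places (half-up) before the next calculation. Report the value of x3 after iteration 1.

0.861

Iteration 1:
  x1 = (3 - (-2)·0.000 - (-4)·0.000) / (9) = 0.333
  x2 = (-4 - (2)·0.333 - (3)·0.000) / (-6) = 0.778
  x3 = (4 - (-4)·0.333 - (-2)·0.778) / (8) = 0.861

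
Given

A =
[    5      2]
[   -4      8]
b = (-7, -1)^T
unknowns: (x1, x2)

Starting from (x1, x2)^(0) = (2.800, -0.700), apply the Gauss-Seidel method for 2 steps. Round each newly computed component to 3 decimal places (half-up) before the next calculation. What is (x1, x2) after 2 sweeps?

Iteration 1:
  x1 = (-7 - (2)·-0.700) / (5) = -1.120
  x2 = (-1 - (-4)·-1.120) / (8) = -0.685
Iteration 2:
  x1 = (-7 - (2)·-0.685) / (5) = -1.126
  x2 = (-1 - (-4)·-1.126) / (8) = -0.688

(-1.126, -0.688)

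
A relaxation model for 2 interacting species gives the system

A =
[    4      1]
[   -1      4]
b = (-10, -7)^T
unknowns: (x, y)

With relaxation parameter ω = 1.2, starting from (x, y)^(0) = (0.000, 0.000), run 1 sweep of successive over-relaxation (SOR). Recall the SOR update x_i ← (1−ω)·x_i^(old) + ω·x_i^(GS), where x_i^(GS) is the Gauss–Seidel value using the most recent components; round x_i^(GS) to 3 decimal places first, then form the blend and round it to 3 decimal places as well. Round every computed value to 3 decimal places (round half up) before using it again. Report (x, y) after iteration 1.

(-3.000, -3.000)

Iteration 1:
  x: GS value = (-10 - (1)·0.000) / (4) = -2.500;  x ← (1−ω)·0.000 + ω·-2.500 = -3.000
  y: GS value = (-7 - (-1)·-3.000) / (4) = -2.500;  y ← (1−ω)·0.000 + ω·-2.500 = -3.000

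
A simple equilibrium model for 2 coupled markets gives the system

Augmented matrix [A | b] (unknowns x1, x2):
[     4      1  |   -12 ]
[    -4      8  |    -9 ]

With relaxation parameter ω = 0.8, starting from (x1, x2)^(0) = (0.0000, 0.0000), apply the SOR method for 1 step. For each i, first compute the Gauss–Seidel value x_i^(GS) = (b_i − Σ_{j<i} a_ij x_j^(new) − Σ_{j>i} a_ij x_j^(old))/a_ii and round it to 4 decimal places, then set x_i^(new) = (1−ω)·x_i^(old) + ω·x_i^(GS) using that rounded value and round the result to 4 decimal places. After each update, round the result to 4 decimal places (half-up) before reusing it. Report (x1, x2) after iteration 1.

(-2.4000, -1.8600)

Iteration 1:
  x1: GS value = (-12 - (1)·0.0000) / (4) = -3.0000;  x1 ← (1−ω)·0.0000 + ω·-3.0000 = -2.4000
  x2: GS value = (-9 - (-4)·-2.4000) / (8) = -2.3250;  x2 ← (1−ω)·0.0000 + ω·-2.3250 = -1.8600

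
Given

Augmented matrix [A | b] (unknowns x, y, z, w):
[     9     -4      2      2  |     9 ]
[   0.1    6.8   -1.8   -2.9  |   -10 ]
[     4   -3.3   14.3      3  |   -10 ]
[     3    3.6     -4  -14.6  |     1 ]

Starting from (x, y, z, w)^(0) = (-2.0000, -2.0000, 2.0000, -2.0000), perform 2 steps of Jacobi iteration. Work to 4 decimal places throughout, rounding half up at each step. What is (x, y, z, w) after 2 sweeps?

Iteration 1:
  x = (9 - (-4)·-2.0000 - (2)·2.0000 - (2)·-2.0000) / (9) = 0.1111
  y = (-10 - (0.1)·-2.0000 - (-1.8)·2.0000 - (-2.9)·-2.0000) / (6.8) = -1.7647
  z = (-10 - (4)·-2.0000 - (-3.3)·-2.0000 - (3)·-2.0000) / (14.3) = -0.1818
  w = (1 - (3)·-2.0000 - (3.6)·-2.0000 - (-4)·2.0000) / (-14.6) = -1.5205
Iteration 2:
  x = (9 - (-4)·-1.7647 - (2)·-0.1818 - (2)·-1.5205) / (9) = 0.5940
  y = (-10 - (0.1)·0.1111 - (-1.8)·-0.1818 - (-2.9)·-1.5205) / (6.8) = -2.1688
  z = (-10 - (4)·0.1111 - (-3.3)·-1.7647 - (3)·-1.5205) / (14.3) = -0.8186
  w = (1 - (3)·0.1111 - (3.6)·-1.7647 - (-4)·-0.1818) / (-14.6) = -0.4310

(0.5940, -2.1688, -0.8186, -0.4310)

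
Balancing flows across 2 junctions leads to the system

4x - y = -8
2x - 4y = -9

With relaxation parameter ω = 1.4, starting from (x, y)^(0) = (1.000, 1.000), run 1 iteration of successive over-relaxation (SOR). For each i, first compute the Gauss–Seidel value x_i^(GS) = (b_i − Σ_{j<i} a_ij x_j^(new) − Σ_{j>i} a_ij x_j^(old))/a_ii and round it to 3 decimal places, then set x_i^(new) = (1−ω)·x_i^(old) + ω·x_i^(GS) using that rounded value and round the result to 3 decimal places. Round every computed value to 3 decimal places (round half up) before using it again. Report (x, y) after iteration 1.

(-2.850, 0.755)

Iteration 1:
  x: GS value = (-8 - (-1)·1.000) / (4) = -1.750;  x ← (1−ω)·1.000 + ω·-1.750 = -2.850
  y: GS value = (-9 - (2)·-2.850) / (-4) = 0.825;  y ← (1−ω)·1.000 + ω·0.825 = 0.755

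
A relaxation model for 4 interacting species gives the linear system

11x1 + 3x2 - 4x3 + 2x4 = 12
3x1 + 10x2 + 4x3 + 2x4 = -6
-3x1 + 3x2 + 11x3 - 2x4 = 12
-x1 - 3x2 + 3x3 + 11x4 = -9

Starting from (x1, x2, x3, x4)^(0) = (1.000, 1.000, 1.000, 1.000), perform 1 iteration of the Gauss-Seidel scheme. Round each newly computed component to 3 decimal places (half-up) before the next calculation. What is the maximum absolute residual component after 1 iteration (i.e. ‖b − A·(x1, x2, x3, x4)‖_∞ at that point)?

Iteration 1:
  x1 = (12 - (3)·1.000 - (-4)·1.000 - (2)·1.000) / (11) = 1.000
  x2 = (-6 - (3)·1.000 - (4)·1.000 - (2)·1.000) / (10) = -1.500
  x3 = (12 - (-3)·1.000 - (3)·-1.500 - (-2)·1.000) / (11) = 1.955
  x4 = (-9 - (-1)·1.000 - (-3)·-1.500 - (3)·1.955) / (11) = -1.670
Residual b − A·x = (16.660, 1.520, -5.345, 0.005); ∞-norm = 16.660

16.660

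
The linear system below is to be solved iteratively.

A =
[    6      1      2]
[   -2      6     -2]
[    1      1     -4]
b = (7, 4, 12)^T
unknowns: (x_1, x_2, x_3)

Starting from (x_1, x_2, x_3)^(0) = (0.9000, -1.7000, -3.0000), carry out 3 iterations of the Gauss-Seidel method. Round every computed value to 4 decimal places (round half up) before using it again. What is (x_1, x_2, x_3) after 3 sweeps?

Iteration 1:
  x_1 = (7 - (1)·-1.7000 - (2)·-3.0000) / (6) = 2.4500
  x_2 = (4 - (-2)·2.4500 - (-2)·-3.0000) / (6) = 0.4833
  x_3 = (12 - (1)·2.4500 - (1)·0.4833) / (-4) = -2.2667
Iteration 2:
  x_1 = (7 - (1)·0.4833 - (2)·-2.2667) / (6) = 1.8417
  x_2 = (4 - (-2)·1.8417 - (-2)·-2.2667) / (6) = 0.5250
  x_3 = (12 - (1)·1.8417 - (1)·0.5250) / (-4) = -2.4083
Iteration 3:
  x_1 = (7 - (1)·0.5250 - (2)·-2.4083) / (6) = 1.8819
  x_2 = (4 - (-2)·1.8819 - (-2)·-2.4083) / (6) = 0.4912
  x_3 = (12 - (1)·1.8819 - (1)·0.4912) / (-4) = -2.4067

(1.8819, 0.4912, -2.4067)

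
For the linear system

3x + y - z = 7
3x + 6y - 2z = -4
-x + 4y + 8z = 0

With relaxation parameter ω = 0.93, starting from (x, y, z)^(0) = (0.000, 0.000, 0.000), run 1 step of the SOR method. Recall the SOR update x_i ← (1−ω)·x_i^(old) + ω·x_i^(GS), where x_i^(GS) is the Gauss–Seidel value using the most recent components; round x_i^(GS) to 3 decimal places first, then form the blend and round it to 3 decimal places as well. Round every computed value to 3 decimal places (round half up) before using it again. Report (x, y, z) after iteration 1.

Iteration 1:
  x: GS value = (7 - (1)·0.000 - (-1)·0.000) / (3) = 2.333;  x ← (1−ω)·0.000 + ω·2.333 = 2.170
  y: GS value = (-4 - (3)·2.170 - (-2)·0.000) / (6) = -1.752;  y ← (1−ω)·0.000 + ω·-1.752 = -1.629
  z: GS value = (0 - (-1)·2.170 - (4)·-1.629) / (8) = 1.086;  z ← (1−ω)·0.000 + ω·1.086 = 1.010

(2.170, -1.629, 1.010)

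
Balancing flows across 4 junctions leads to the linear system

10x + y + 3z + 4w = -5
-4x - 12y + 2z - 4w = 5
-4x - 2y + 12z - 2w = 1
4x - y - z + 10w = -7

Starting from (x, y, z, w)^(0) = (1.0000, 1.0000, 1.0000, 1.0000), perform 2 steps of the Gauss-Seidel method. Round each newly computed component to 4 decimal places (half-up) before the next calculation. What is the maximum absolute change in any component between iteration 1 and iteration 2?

0.9638

Iteration 1:
  x = (-5 - (1)·1.0000 - (3)·1.0000 - (4)·1.0000) / (10) = -1.3000
  y = (5 - (-4)·-1.3000 - (2)·1.0000 - (-4)·1.0000) / (-12) = -0.1500
  z = (1 - (-4)·-1.3000 - (-2)·-0.1500 - (-2)·1.0000) / (12) = -0.2083
  w = (-7 - (4)·-1.3000 - (-1)·-0.1500 - (-1)·-0.2083) / (10) = -0.2158
Iteration 2:
  x = (-5 - (1)·-0.1500 - (3)·-0.2083 - (4)·-0.2158) / (10) = -0.3362
  y = (5 - (-4)·-0.3362 - (2)·-0.2083 - (-4)·-0.2158) / (-12) = -0.2674
  z = (1 - (-4)·-0.3362 - (-2)·-0.2674 - (-2)·-0.2158) / (12) = -0.1093
  w = (-7 - (4)·-0.3362 - (-1)·-0.2674 - (-1)·-0.1093) / (10) = -0.6032
Change: (0.9638, -0.1174, 0.0990, -0.3874) → max |·| = 0.9638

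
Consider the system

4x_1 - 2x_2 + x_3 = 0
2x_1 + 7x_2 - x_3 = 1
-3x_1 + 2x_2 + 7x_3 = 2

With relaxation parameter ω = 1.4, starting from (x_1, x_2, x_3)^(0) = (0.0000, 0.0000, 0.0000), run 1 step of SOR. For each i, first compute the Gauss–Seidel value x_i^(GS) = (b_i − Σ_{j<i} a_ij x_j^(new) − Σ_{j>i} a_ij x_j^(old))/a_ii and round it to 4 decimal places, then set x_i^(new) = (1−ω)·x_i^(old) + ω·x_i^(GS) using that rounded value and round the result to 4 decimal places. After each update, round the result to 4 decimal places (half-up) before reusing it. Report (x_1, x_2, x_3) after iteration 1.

(0.0000, 0.2001, 0.3199)

Iteration 1:
  x_1: GS value = (0 - (-2)·0.0000 - (1)·0.0000) / (4) = 0.0000;  x_1 ← (1−ω)·0.0000 + ω·0.0000 = 0.0000
  x_2: GS value = (1 - (2)·0.0000 - (-1)·0.0000) / (7) = 0.1429;  x_2 ← (1−ω)·0.0000 + ω·0.1429 = 0.2001
  x_3: GS value = (2 - (-3)·0.0000 - (2)·0.2001) / (7) = 0.2285;  x_3 ← (1−ω)·0.0000 + ω·0.2285 = 0.3199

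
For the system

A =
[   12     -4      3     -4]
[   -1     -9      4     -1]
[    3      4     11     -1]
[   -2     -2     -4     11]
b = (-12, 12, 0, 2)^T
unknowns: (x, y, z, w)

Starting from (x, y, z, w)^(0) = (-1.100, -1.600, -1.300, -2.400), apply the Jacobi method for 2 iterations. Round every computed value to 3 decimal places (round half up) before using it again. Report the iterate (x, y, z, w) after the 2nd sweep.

(-1.934, -0.728, 1.030, -0.219)

Iteration 1:
  x = (-12 - (-4)·-1.600 - (3)·-1.300 - (-4)·-2.400) / (12) = -2.008
  y = (12 - (-1)·-1.100 - (4)·-1.300 - (-1)·-2.400) / (-9) = -1.522
  z = (0 - (3)·-1.100 - (4)·-1.600 - (-1)·-2.400) / (11) = 0.664
  w = (2 - (-2)·-1.100 - (-2)·-1.600 - (-4)·-1.300) / (11) = -0.782
Iteration 2:
  x = (-12 - (-4)·-1.522 - (3)·0.664 - (-4)·-0.782) / (12) = -1.934
  y = (12 - (-1)·-2.008 - (4)·0.664 - (-1)·-0.782) / (-9) = -0.728
  z = (0 - (3)·-2.008 - (4)·-1.522 - (-1)·-0.782) / (11) = 1.030
  w = (2 - (-2)·-2.008 - (-2)·-1.522 - (-4)·0.664) / (11) = -0.219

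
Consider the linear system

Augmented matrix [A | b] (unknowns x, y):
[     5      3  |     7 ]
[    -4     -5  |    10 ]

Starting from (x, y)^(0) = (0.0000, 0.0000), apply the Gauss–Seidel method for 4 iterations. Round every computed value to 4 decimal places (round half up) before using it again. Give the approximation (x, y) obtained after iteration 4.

(4.6019, -5.6815)

Iteration 1:
  x = (7 - (3)·0.0000) / (5) = 1.4000
  y = (10 - (-4)·1.4000) / (-5) = -3.1200
Iteration 2:
  x = (7 - (3)·-3.1200) / (5) = 3.2720
  y = (10 - (-4)·3.2720) / (-5) = -4.6176
Iteration 3:
  x = (7 - (3)·-4.6176) / (5) = 4.1706
  y = (10 - (-4)·4.1706) / (-5) = -5.3365
Iteration 4:
  x = (7 - (3)·-5.3365) / (5) = 4.6019
  y = (10 - (-4)·4.6019) / (-5) = -5.6815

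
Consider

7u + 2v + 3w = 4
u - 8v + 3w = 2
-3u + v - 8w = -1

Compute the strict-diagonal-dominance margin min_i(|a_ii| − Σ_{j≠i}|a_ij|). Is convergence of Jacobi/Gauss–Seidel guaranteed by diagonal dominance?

row 1: |7| − (2+3) = 2
row 2: |-8| − (1+3) = 4
row 3: |-8| − (3+1) = 4
minimum over rows = 2 → strictly diagonally dominant (convergence guaranteed)

2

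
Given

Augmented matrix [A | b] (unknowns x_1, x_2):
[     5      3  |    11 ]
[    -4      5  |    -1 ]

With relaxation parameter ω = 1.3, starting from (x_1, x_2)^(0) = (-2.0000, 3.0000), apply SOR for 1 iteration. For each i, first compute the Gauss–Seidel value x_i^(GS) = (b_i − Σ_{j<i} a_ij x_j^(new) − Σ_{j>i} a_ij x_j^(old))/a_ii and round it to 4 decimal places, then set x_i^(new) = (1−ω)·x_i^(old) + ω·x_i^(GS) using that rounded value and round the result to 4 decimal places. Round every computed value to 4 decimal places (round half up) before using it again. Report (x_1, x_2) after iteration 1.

Iteration 1:
  x_1: GS value = (11 - (3)·3.0000) / (5) = 0.4000;  x_1 ← (1−ω)·-2.0000 + ω·0.4000 = 1.1200
  x_2: GS value = (-1 - (-4)·1.1200) / (5) = 0.6960;  x_2 ← (1−ω)·3.0000 + ω·0.6960 = 0.0048

(1.1200, 0.0048)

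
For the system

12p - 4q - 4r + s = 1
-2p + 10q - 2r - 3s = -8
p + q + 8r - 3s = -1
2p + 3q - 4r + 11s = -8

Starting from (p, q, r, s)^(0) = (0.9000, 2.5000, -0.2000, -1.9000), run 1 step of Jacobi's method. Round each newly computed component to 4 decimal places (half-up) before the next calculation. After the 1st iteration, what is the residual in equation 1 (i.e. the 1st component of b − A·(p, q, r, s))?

Iteration 1:
  p = (1 - (-4)·2.5000 - (-4)·-0.2000 - (1)·-1.9000) / (12) = 1.0083
  q = (-8 - (-2)·0.9000 - (-2)·-0.2000 - (-3)·-1.9000) / (10) = -1.2300
  r = (-1 - (1)·0.9000 - (1)·2.5000 - (-3)·-1.9000) / (8) = -1.2625
  s = (-8 - (2)·0.9000 - (3)·2.5000 - (-4)·-0.2000) / (11) = -1.6455
Residual b − A·x = (-19.4241, -1.1449, 4.3852, 6.7239)

-19.4241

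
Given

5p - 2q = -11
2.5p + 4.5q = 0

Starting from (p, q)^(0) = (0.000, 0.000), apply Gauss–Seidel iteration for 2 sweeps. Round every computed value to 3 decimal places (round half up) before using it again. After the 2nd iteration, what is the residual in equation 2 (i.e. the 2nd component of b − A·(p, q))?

Iteration 1:
  p = (-11 - (-2)·0.000) / (5) = -2.200
  q = (0 - (2.5)·-2.200) / (4.5) = 1.222
Iteration 2:
  p = (-11 - (-2)·1.222) / (5) = -1.711
  q = (0 - (2.5)·-1.711) / (4.5) = 0.951
Residual b − A·x = (-0.543, -0.002)

-0.002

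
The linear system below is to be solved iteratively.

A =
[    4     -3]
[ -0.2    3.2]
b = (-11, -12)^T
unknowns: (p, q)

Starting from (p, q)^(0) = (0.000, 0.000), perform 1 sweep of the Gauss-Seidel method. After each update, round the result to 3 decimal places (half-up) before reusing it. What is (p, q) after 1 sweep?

(-2.750, -3.922)

Iteration 1:
  p = (-11 - (-3)·0.000) / (4) = -2.750
  q = (-12 - (-0.2)·-2.750) / (3.2) = -3.922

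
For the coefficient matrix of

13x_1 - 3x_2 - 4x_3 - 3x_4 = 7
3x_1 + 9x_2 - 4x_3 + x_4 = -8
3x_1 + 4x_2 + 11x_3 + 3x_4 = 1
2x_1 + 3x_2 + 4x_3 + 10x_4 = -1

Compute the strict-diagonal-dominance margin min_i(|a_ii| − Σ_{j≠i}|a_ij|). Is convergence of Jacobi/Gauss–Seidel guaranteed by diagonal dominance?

1

row 1: |13| − (3+4+3) = 3
row 2: |9| − (3+4+1) = 1
row 3: |11| − (3+4+3) = 1
row 4: |10| − (2+3+4) = 1
minimum over rows = 1 → strictly diagonally dominant (convergence guaranteed)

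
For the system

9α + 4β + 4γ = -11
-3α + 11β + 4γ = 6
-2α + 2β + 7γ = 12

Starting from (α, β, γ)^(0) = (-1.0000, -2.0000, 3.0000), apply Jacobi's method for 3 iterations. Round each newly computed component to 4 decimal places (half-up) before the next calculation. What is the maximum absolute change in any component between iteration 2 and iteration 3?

Iteration 1:
  α = (-11 - (4)·-2.0000 - (4)·3.0000) / (9) = -1.6667
  β = (6 - (-3)·-1.0000 - (4)·3.0000) / (11) = -0.8182
  γ = (12 - (-2)·-1.0000 - (2)·-2.0000) / (7) = 2.0000
Iteration 2:
  α = (-11 - (4)·-0.8182 - (4)·2.0000) / (9) = -1.7475
  β = (6 - (-3)·-1.6667 - (4)·2.0000) / (11) = -0.6364
  γ = (12 - (-2)·-1.6667 - (2)·-0.8182) / (7) = 1.4719
Iteration 3:
  α = (-11 - (4)·-0.6364 - (4)·1.4719) / (9) = -1.5936
  β = (6 - (-3)·-1.7475 - (4)·1.4719) / (11) = -0.4664
  γ = (12 - (-2)·-1.7475 - (2)·-0.6364) / (7) = 1.3968
Change: (0.1539, 0.1700, -0.0751) → max |·| = 0.1700

0.1700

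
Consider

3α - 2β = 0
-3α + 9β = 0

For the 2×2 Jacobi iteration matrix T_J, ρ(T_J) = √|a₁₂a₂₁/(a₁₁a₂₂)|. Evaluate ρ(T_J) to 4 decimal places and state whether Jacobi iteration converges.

a₁₂a₂₁/(a₁₁a₂₂) = (-2)·(-3) / ((3)·(9)) = 0.222222
ρ = √|0.222222| = √0.222222 = 0.4714
ρ < 1, so Jacobi converges

0.4714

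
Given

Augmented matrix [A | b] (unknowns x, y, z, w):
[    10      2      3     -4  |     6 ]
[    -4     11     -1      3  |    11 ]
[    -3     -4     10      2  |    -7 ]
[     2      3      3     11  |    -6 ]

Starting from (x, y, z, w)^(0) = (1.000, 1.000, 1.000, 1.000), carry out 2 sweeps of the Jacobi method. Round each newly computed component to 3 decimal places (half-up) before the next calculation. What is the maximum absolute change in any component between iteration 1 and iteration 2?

0.586

Iteration 1:
  x = (6 - (2)·1.000 - (3)·1.000 - (-4)·1.000) / (10) = 0.500
  y = (11 - (-4)·1.000 - (-1)·1.000 - (3)·1.000) / (11) = 1.182
  z = (-7 - (-3)·1.000 - (-4)·1.000 - (2)·1.000) / (10) = -0.200
  w = (-6 - (2)·1.000 - (3)·1.000 - (3)·1.000) / (11) = -1.273
Iteration 2:
  x = (6 - (2)·1.182 - (3)·-0.200 - (-4)·-1.273) / (10) = -0.086
  y = (11 - (-4)·0.500 - (-1)·-0.200 - (3)·-1.273) / (11) = 1.511
  z = (-7 - (-3)·0.500 - (-4)·1.182 - (2)·-1.273) / (10) = 0.177
  w = (-6 - (2)·0.500 - (3)·1.182 - (3)·-0.200) / (11) = -0.904
Change: (-0.586, 0.329, 0.377, 0.369) → max |·| = 0.586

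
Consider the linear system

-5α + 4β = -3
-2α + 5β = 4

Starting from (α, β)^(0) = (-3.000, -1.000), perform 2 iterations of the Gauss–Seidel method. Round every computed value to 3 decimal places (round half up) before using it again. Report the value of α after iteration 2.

Iteration 1:
  α = (-3 - (4)·-1.000) / (-5) = -0.200
  β = (4 - (-2)·-0.200) / (5) = 0.720
Iteration 2:
  α = (-3 - (4)·0.720) / (-5) = 1.176
  β = (4 - (-2)·1.176) / (5) = 1.270

1.176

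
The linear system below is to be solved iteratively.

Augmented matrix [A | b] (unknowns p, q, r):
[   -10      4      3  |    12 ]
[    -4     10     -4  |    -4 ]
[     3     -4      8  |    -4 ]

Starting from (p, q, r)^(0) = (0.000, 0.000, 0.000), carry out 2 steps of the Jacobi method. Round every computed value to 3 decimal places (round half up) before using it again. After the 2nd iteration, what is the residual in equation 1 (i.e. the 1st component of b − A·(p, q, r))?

Iteration 1:
  p = (12 - (4)·0.000 - (3)·0.000) / (-10) = -1.200
  q = (-4 - (-4)·0.000 - (-4)·0.000) / (10) = -0.400
  r = (-4 - (3)·0.000 - (-4)·0.000) / (8) = -0.500
Iteration 2:
  p = (12 - (4)·-0.400 - (3)·-0.500) / (-10) = -1.510
  q = (-4 - (-4)·-1.200 - (-4)·-0.500) / (10) = -1.080
  r = (-4 - (3)·-1.200 - (-4)·-0.400) / (8) = -0.250
Residual b − A·x = (1.970, -0.240, -1.790)

1.970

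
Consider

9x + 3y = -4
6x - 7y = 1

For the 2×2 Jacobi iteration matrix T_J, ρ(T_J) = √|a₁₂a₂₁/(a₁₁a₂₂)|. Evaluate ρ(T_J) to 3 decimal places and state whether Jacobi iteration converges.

a₁₂a₂₁/(a₁₁a₂₂) = (3)·(6) / ((9)·(-7)) = -0.285714
ρ = √|-0.285714| = √0.285714 = 0.535
ρ < 1, so Jacobi converges

0.535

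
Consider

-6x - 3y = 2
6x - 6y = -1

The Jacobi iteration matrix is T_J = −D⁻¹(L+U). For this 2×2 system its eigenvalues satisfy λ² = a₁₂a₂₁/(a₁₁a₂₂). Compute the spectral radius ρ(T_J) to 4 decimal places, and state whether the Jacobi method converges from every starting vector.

0.7071

a₁₂a₂₁/(a₁₁a₂₂) = (-3)·(6) / ((-6)·(-6)) = -0.500000
ρ = √|-0.500000| = √0.500000 = 0.7071
ρ < 1, so Jacobi converges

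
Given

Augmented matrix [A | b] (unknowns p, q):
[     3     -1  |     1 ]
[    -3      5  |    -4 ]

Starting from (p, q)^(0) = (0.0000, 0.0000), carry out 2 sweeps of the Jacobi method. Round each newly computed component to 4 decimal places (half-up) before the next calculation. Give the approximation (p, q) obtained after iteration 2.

(0.0667, -0.6000)

Iteration 1:
  p = (1 - (-1)·0.0000) / (3) = 0.3333
  q = (-4 - (-3)·0.0000) / (5) = -0.8000
Iteration 2:
  p = (1 - (-1)·-0.8000) / (3) = 0.0667
  q = (-4 - (-3)·0.3333) / (5) = -0.6000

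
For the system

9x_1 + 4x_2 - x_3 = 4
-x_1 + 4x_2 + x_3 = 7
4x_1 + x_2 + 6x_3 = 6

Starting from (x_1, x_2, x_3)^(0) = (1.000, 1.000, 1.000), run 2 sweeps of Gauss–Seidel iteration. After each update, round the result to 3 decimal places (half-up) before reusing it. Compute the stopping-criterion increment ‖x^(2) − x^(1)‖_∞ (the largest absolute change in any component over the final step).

0.271

Iteration 1:
  x_1 = (4 - (4)·1.000 - (-1)·1.000) / (9) = 0.111
  x_2 = (7 - (-1)·0.111 - (1)·1.000) / (4) = 1.528
  x_3 = (6 - (4)·0.111 - (1)·1.528) / (6) = 0.671
Iteration 2:
  x_1 = (4 - (4)·1.528 - (-1)·0.671) / (9) = -0.160
  x_2 = (7 - (-1)·-0.160 - (1)·0.671) / (4) = 1.542
  x_3 = (6 - (4)·-0.160 - (1)·1.542) / (6) = 0.850
Change: (-0.271, 0.014, 0.179) → max |·| = 0.271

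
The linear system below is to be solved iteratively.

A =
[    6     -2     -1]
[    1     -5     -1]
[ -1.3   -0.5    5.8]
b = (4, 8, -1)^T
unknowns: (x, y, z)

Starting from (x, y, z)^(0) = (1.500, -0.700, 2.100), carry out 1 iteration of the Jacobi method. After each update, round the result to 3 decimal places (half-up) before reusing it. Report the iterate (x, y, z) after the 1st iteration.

(0.783, -1.720, 0.103)

Iteration 1:
  x = (4 - (-2)·-0.700 - (-1)·2.100) / (6) = 0.783
  y = (8 - (1)·1.500 - (-1)·2.100) / (-5) = -1.720
  z = (-1 - (-1.3)·1.500 - (-0.5)·-0.700) / (5.8) = 0.103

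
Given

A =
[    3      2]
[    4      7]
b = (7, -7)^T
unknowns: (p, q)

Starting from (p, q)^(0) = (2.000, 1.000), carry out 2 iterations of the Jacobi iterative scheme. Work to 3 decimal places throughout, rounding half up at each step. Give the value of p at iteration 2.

3.762

Iteration 1:
  p = (7 - (2)·1.000) / (3) = 1.667
  q = (-7 - (4)·2.000) / (7) = -2.143
Iteration 2:
  p = (7 - (2)·-2.143) / (3) = 3.762
  q = (-7 - (4)·1.667) / (7) = -1.953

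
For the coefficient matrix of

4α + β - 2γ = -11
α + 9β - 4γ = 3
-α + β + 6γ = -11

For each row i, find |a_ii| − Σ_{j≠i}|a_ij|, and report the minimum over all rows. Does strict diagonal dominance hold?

1

row 1: |4| − (1+2) = 1
row 2: |9| − (1+4) = 4
row 3: |6| − (1+1) = 4
minimum over rows = 1 → strictly diagonally dominant (convergence guaranteed)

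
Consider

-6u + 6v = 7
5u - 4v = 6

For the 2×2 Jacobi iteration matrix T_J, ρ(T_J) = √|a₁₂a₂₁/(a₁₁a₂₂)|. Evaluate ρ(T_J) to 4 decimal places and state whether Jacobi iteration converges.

1.1180

a₁₂a₂₁/(a₁₁a₂₂) = (6)·(5) / ((-6)·(-4)) = 1.250000
ρ = √|1.250000| = √1.250000 = 1.1180
ρ > 1, so Jacobi diverges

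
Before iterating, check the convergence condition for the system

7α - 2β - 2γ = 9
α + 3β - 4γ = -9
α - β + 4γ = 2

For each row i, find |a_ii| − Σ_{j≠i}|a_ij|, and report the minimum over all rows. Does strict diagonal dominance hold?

row 1: |7| − (2+2) = 3
row 2: |3| − (1+4) = -2
row 3: |4| − (1+1) = 2
minimum over rows = -2 → not strictly diagonally dominant

-2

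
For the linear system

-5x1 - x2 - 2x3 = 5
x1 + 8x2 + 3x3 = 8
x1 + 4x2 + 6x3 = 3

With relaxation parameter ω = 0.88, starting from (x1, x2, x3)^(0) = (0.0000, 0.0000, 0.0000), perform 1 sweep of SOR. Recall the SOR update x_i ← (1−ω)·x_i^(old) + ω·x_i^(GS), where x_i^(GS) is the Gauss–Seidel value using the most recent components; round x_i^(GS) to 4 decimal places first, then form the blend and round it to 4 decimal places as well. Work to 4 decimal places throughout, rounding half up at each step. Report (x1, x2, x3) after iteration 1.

Iteration 1:
  x1: GS value = (5 - (-1)·0.0000 - (-2)·0.0000) / (-5) = -1.0000;  x1 ← (1−ω)·0.0000 + ω·-1.0000 = -0.8800
  x2: GS value = (8 - (1)·-0.8800 - (3)·0.0000) / (8) = 1.1100;  x2 ← (1−ω)·0.0000 + ω·1.1100 = 0.9768
  x3: GS value = (3 - (1)·-0.8800 - (4)·0.9768) / (6) = -0.0045;  x3 ← (1−ω)·0.0000 + ω·-0.0045 = -0.0040

(-0.8800, 0.9768, -0.0040)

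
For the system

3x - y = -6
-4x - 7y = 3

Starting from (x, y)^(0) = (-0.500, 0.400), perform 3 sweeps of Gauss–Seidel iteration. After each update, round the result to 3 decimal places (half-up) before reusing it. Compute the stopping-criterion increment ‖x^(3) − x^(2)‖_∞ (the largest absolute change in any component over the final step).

0.015

Iteration 1:
  x = (-6 - (-1)·0.400) / (3) = -1.867
  y = (3 - (-4)·-1.867) / (-7) = 0.638
Iteration 2:
  x = (-6 - (-1)·0.638) / (3) = -1.787
  y = (3 - (-4)·-1.787) / (-7) = 0.593
Iteration 3:
  x = (-6 - (-1)·0.593) / (3) = -1.802
  y = (3 - (-4)·-1.802) / (-7) = 0.601
Change: (-0.015, 0.008) → max |·| = 0.015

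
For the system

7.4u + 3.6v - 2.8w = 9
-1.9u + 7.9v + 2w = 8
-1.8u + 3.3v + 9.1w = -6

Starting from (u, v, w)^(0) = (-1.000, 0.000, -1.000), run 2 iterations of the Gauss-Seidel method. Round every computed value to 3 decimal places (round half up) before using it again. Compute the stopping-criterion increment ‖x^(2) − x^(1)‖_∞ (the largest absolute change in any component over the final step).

0.724

Iteration 1:
  u = (9 - (3.6)·0.000 - (-2.8)·-1.000) / (7.4) = 0.838
  v = (8 - (-1.9)·0.838 - (2)·-1.000) / (7.9) = 1.467
  w = (-6 - (-1.8)·0.838 - (3.3)·1.467) / (9.1) = -1.026
Iteration 2:
  u = (9 - (3.6)·1.467 - (-2.8)·-1.026) / (7.4) = 0.114
  v = (8 - (-1.9)·0.114 - (2)·-1.026) / (7.9) = 1.300
  w = (-6 - (-1.8)·0.114 - (3.3)·1.300) / (9.1) = -1.108
Change: (-0.724, -0.167, -0.082) → max |·| = 0.724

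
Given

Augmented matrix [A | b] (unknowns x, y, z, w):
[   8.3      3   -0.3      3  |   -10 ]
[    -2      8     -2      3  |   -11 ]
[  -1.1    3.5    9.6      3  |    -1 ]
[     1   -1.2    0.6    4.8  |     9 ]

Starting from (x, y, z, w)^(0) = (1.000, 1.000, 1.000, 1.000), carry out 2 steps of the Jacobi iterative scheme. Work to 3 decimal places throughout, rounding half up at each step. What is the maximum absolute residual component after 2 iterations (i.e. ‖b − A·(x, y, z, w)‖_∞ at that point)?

Iteration 1:
  x = (-10 - (3)·1.000 - (-0.3)·1.000 - (3)·1.000) / (8.3) = -1.892
  y = (-11 - (-2)·1.000 - (-2)·1.000 - (3)·1.000) / (8) = -1.250
  z = (-1 - (-1.1)·1.000 - (3.5)·1.000 - (3)·1.000) / (9.6) = -0.667
  w = (9 - (1)·1.000 - (-1.2)·1.000 - (0.6)·1.000) / (4.8) = 1.792
Iteration 2:
  x = (-10 - (3)·-1.250 - (-0.3)·-0.667 - (3)·1.792) / (8.3) = -1.425
  y = (-11 - (-2)·-1.892 - (-2)·-0.667 - (3)·1.792) / (8) = -2.687
  z = (-1 - (-1.1)·-1.892 - (3.5)·-1.250 - (3)·1.792) / (9.6) = -0.425
  w = (9 - (1)·-1.892 - (-1.2)·-1.250 - (0.6)·-0.667) / (4.8) = 2.040
Residual b − A·x = (3.641, 0.676, 4.797, -2.336); ∞-norm = 4.797

4.797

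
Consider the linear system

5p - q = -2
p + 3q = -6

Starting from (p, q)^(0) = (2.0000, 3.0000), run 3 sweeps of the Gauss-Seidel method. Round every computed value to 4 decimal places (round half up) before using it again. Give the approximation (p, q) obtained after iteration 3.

Iteration 1:
  p = (-2 - (-1)·3.0000) / (5) = 0.2000
  q = (-6 - (1)·0.2000) / (3) = -2.0667
Iteration 2:
  p = (-2 - (-1)·-2.0667) / (5) = -0.8133
  q = (-6 - (1)·-0.8133) / (3) = -1.7289
Iteration 3:
  p = (-2 - (-1)·-1.7289) / (5) = -0.7458
  q = (-6 - (1)·-0.7458) / (3) = -1.7514

(-0.7458, -1.7514)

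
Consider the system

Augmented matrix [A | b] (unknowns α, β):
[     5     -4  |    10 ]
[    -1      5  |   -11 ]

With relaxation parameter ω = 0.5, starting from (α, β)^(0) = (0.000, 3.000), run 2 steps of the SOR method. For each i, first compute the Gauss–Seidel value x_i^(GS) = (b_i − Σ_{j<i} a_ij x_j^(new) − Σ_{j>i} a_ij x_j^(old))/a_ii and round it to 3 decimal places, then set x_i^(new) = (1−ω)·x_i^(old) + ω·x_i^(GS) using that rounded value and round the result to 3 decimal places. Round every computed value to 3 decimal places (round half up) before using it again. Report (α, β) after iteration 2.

Iteration 1:
  α: GS value = (10 - (-4)·3.000) / (5) = 4.400;  α ← (1−ω)·0.000 + ω·4.400 = 2.200
  β: GS value = (-11 - (-1)·2.200) / (5) = -1.760;  β ← (1−ω)·3.000 + ω·-1.760 = 0.620
Iteration 2:
  α: GS value = (10 - (-4)·0.620) / (5) = 2.496;  α ← (1−ω)·2.200 + ω·2.496 = 2.348
  β: GS value = (-11 - (-1)·2.348) / (5) = -1.730;  β ← (1−ω)·0.620 + ω·-1.730 = -0.555

(2.348, -0.555)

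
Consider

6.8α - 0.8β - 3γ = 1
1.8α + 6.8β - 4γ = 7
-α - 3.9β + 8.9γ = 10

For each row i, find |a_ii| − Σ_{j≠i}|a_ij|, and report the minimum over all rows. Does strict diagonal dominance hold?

1

row 1: |6.8| − (0.8+3) = 3
row 2: |6.8| − (1.8+4) = 1
row 3: |8.9| − (1+3.9) = 4
minimum over rows = 1 → strictly diagonally dominant (convergence guaranteed)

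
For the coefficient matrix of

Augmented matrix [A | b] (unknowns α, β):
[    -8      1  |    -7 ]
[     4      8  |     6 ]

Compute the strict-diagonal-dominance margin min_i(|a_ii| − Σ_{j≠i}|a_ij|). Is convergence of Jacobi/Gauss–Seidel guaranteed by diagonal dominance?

row 1: |-8| − (1) = 7
row 2: |8| − (4) = 4
minimum over rows = 4 → strictly diagonally dominant (convergence guaranteed)

4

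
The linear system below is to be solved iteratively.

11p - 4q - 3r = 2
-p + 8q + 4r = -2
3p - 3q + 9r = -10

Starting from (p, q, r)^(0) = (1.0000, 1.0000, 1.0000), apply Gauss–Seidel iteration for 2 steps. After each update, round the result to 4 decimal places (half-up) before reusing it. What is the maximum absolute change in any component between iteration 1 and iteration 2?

Iteration 1:
  p = (2 - (-4)·1.0000 - (-3)·1.0000) / (11) = 0.8182
  q = (-2 - (-1)·0.8182 - (4)·1.0000) / (8) = -0.6477
  r = (-10 - (3)·0.8182 - (-3)·-0.6477) / (9) = -1.5997
Iteration 2:
  p = (2 - (-4)·-0.6477 - (-3)·-1.5997) / (11) = -0.4900
  q = (-2 - (-1)·-0.4900 - (4)·-1.5997) / (8) = 0.4886
  r = (-10 - (3)·-0.4900 - (-3)·0.4886) / (9) = -0.7849
Change: (-1.3082, 1.1363, 0.8148) → max |·| = 1.3082

1.3082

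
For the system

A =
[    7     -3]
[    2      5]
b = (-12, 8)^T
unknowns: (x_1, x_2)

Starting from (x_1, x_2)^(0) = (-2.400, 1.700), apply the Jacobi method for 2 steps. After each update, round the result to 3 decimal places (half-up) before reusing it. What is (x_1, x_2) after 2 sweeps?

(-0.617, 1.994)

Iteration 1:
  x_1 = (-12 - (-3)·1.700) / (7) = -0.986
  x_2 = (8 - (2)·-2.400) / (5) = 2.560
Iteration 2:
  x_1 = (-12 - (-3)·2.560) / (7) = -0.617
  x_2 = (8 - (2)·-0.986) / (5) = 1.994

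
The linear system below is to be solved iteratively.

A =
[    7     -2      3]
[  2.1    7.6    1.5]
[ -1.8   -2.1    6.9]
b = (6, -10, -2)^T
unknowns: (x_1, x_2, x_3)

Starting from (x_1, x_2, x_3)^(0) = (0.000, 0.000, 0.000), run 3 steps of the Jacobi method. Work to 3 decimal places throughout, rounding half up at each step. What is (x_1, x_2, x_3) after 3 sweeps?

Iteration 1:
  x_1 = (6 - (-2)·0.000 - (3)·0.000) / (7) = 0.857
  x_2 = (-10 - (2.1)·0.000 - (1.5)·0.000) / (7.6) = -1.316
  x_3 = (-2 - (-1.8)·0.000 - (-2.1)·0.000) / (6.9) = -0.290
Iteration 2:
  x_1 = (6 - (-2)·-1.316 - (3)·-0.290) / (7) = 0.605
  x_2 = (-10 - (2.1)·0.857 - (1.5)·-0.290) / (7.6) = -1.495
  x_3 = (-2 - (-1.8)·0.857 - (-2.1)·-1.316) / (6.9) = -0.467
Iteration 3:
  x_1 = (6 - (-2)·-1.495 - (3)·-0.467) / (7) = 0.630
  x_2 = (-10 - (2.1)·0.605 - (1.5)·-0.467) / (7.6) = -1.391
  x_3 = (-2 - (-1.8)·0.605 - (-2.1)·-1.495) / (6.9) = -0.587

(0.630, -1.391, -0.587)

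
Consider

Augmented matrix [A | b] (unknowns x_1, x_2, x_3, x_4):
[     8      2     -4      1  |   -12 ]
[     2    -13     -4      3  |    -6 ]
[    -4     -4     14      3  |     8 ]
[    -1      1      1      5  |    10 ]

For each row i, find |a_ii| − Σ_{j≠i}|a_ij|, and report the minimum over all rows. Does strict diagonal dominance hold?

1

row 1: |8| − (2+4+1) = 1
row 2: |-13| − (2+4+3) = 4
row 3: |14| − (4+4+3) = 3
row 4: |5| − (1+1+1) = 2
minimum over rows = 1 → strictly diagonally dominant (convergence guaranteed)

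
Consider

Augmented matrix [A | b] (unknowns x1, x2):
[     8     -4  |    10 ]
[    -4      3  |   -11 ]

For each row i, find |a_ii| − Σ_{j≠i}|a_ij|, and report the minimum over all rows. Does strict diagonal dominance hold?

-1

row 1: |8| − (4) = 4
row 2: |3| − (4) = -1
minimum over rows = -1 → not strictly diagonally dominant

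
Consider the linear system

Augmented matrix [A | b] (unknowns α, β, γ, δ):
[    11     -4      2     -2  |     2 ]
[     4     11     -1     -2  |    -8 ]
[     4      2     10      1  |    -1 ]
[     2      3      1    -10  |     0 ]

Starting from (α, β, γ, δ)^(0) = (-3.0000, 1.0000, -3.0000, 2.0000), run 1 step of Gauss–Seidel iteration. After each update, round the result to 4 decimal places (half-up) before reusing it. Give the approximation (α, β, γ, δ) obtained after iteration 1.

(1.4545, -1.1653, -0.6487, -0.1236)

Iteration 1:
  α = (2 - (-4)·1.0000 - (2)·-3.0000 - (-2)·2.0000) / (11) = 1.4545
  β = (-8 - (4)·1.4545 - (-1)·-3.0000 - (-2)·2.0000) / (11) = -1.1653
  γ = (-1 - (4)·1.4545 - (2)·-1.1653 - (1)·2.0000) / (10) = -0.6487
  δ = (0 - (2)·1.4545 - (3)·-1.1653 - (1)·-0.6487) / (-10) = -0.1236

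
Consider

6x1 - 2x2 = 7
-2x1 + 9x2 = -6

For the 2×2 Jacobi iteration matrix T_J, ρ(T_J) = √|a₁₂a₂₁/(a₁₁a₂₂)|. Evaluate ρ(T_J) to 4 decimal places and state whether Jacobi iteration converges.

0.2722

a₁₂a₂₁/(a₁₁a₂₂) = (-2)·(-2) / ((6)·(9)) = 0.074074
ρ = √|0.074074| = √0.074074 = 0.2722
ρ < 1, so Jacobi converges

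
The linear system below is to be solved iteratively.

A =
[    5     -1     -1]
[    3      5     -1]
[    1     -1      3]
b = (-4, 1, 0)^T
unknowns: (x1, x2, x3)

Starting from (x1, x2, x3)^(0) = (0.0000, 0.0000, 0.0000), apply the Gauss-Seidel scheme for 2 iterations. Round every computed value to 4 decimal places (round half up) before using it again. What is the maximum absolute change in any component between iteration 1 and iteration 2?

Iteration 1:
  x1 = (-4 - (-1)·0.0000 - (-1)·0.0000) / (5) = -0.8000
  x2 = (1 - (3)·-0.8000 - (-1)·0.0000) / (5) = 0.6800
  x3 = (0 - (1)·-0.8000 - (-1)·0.6800) / (3) = 0.4933
Iteration 2:
  x1 = (-4 - (-1)·0.6800 - (-1)·0.4933) / (5) = -0.5653
  x2 = (1 - (3)·-0.5653 - (-1)·0.4933) / (5) = 0.6378
  x3 = (0 - (1)·-0.5653 - (-1)·0.6378) / (3) = 0.4010
Change: (0.2347, -0.0422, -0.0923) → max |·| = 0.2347

0.2347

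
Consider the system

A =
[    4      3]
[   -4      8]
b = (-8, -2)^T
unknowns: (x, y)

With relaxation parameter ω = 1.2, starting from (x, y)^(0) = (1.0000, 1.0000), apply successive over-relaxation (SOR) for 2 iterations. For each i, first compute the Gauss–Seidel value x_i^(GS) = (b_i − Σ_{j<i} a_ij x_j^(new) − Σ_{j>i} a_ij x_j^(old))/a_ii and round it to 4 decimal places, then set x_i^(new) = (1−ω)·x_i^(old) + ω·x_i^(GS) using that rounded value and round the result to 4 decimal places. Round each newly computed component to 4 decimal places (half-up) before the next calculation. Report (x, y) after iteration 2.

(0.6400, 0.6040)

Iteration 1:
  x: GS value = (-8 - (3)·1.0000) / (4) = -2.7500;  x ← (1−ω)·1.0000 + ω·-2.7500 = -3.5000
  y: GS value = (-2 - (-4)·-3.5000) / (8) = -2.0000;  y ← (1−ω)·1.0000 + ω·-2.0000 = -2.6000
Iteration 2:
  x: GS value = (-8 - (3)·-2.6000) / (4) = -0.0500;  x ← (1−ω)·-3.5000 + ω·-0.0500 = 0.6400
  y: GS value = (-2 - (-4)·0.6400) / (8) = 0.0700;  y ← (1−ω)·-2.6000 + ω·0.0700 = 0.6040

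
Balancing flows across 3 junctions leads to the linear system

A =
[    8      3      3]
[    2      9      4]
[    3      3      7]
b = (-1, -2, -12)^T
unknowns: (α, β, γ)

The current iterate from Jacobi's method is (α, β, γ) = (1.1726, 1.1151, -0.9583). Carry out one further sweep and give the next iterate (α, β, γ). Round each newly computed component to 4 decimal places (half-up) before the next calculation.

One sweep:
  α = (-1 - (3)·1.1151 - (3)·-0.9583) / (8) = -0.1838
  β = (-2 - (2)·1.1726 - (4)·-0.9583) / (9) = -0.0569
  γ = (-12 - (3)·1.1726 - (3)·1.1151) / (7) = -2.6947

(-0.1838, -0.0569, -2.6947)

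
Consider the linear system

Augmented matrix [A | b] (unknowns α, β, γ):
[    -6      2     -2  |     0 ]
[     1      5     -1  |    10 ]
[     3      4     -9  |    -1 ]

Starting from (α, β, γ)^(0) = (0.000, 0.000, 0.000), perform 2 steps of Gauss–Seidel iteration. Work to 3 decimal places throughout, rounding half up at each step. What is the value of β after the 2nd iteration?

Iteration 1:
  α = (0 - (2)·0.000 - (-2)·0.000) / (-6) = 0.000
  β = (10 - (1)·0.000 - (-1)·0.000) / (5) = 2.000
  γ = (-1 - (3)·0.000 - (4)·2.000) / (-9) = 1.000
Iteration 2:
  α = (0 - (2)·2.000 - (-2)·1.000) / (-6) = 0.333
  β = (10 - (1)·0.333 - (-1)·1.000) / (5) = 2.133
  γ = (-1 - (3)·0.333 - (4)·2.133) / (-9) = 1.170

2.133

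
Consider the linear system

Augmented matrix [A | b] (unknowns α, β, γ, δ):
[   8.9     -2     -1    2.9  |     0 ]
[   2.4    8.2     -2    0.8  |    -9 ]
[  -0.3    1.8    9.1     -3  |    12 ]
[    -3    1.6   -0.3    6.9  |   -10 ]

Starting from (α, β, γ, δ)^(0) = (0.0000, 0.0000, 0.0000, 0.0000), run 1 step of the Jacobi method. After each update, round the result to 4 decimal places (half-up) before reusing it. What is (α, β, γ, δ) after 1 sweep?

(0.0000, -1.0976, 1.3187, -1.4493)

Iteration 1:
  α = (0 - (-2)·0.0000 - (-1)·0.0000 - (2.9)·0.0000) / (8.9) = 0.0000
  β = (-9 - (2.4)·0.0000 - (-2)·0.0000 - (0.8)·0.0000) / (8.2) = -1.0976
  γ = (12 - (-0.3)·0.0000 - (1.8)·0.0000 - (-3)·0.0000) / (9.1) = 1.3187
  δ = (-10 - (-3)·0.0000 - (1.6)·0.0000 - (-0.3)·0.0000) / (6.9) = -1.4493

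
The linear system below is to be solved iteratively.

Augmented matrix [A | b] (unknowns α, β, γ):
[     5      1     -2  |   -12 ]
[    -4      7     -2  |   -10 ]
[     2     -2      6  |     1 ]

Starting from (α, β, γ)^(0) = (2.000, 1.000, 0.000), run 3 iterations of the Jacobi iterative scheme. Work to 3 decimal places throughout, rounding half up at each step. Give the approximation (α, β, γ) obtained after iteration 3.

(-1.432, -2.538, -0.017)

Iteration 1:
  α = (-12 - (1)·1.000 - (-2)·0.000) / (5) = -2.600
  β = (-10 - (-4)·2.000 - (-2)·0.000) / (7) = -0.286
  γ = (1 - (2)·2.000 - (-2)·1.000) / (6) = -0.167
Iteration 2:
  α = (-12 - (1)·-0.286 - (-2)·-0.167) / (5) = -2.410
  β = (-10 - (-4)·-2.600 - (-2)·-0.167) / (7) = -2.962
  γ = (1 - (2)·-2.600 - (-2)·-0.286) / (6) = 0.938
Iteration 3:
  α = (-12 - (1)·-2.962 - (-2)·0.938) / (5) = -1.432
  β = (-10 - (-4)·-2.410 - (-2)·0.938) / (7) = -2.538
  γ = (1 - (2)·-2.410 - (-2)·-2.962) / (6) = -0.017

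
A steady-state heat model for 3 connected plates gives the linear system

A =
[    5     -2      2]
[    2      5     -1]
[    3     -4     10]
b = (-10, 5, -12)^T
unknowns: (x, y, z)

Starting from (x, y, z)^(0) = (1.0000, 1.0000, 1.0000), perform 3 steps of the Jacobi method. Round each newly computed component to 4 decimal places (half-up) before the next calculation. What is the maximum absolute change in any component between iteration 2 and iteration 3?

0.1400

Iteration 1:
  x = (-10 - (-2)·1.0000 - (2)·1.0000) / (5) = -2.0000
  y = (5 - (2)·1.0000 - (-1)·1.0000) / (5) = 0.8000
  z = (-12 - (3)·1.0000 - (-4)·1.0000) / (10) = -1.1000
Iteration 2:
  x = (-10 - (-2)·0.8000 - (2)·-1.1000) / (5) = -1.2400
  y = (5 - (2)·-2.0000 - (-1)·-1.1000) / (5) = 1.5800
  z = (-12 - (3)·-2.0000 - (-4)·0.8000) / (10) = -0.2800
Iteration 3:
  x = (-10 - (-2)·1.5800 - (2)·-0.2800) / (5) = -1.2560
  y = (5 - (2)·-1.2400 - (-1)·-0.2800) / (5) = 1.4400
  z = (-12 - (3)·-1.2400 - (-4)·1.5800) / (10) = -0.1960
Change: (-0.0160, -0.1400, 0.0840) → max |·| = 0.1400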